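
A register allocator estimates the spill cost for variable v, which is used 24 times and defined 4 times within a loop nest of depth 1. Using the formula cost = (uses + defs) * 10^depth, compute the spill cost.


uses + defs = 24 + 4 = 28
10^1 = 10
Spill cost = 28 * 10 = 280

280


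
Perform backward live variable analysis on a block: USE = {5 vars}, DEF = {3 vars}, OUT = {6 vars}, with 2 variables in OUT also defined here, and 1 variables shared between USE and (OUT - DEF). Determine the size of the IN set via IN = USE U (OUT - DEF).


OUT - DEF: 6 - 2 = 4
|IN| = |USE| + |OUT - DEF| - |USE ∩ (OUT - DEF)| = 5 + 4 - 1 = 8

8


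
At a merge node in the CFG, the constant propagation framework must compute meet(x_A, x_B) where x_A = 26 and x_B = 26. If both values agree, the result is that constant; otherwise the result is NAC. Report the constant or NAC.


Meet operation: if both paths give the same constant, result is that constant; if they differ, result is NAC (not-a-constant).
Path A: 26, Path B: 26 -> equal
Result: constant -> 26

26


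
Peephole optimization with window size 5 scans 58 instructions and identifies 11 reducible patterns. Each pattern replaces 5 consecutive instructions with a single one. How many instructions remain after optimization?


Each match removes 4 instructions.
Total removed = 11 * 4 = 44
Remaining = 58 - 44 = 14

14


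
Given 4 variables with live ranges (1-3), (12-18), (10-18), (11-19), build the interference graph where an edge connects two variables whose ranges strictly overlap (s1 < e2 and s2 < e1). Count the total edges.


Check all pairs for overlapping intervals.
Two intervals (s1,e1) and (s2,e2) overlap if s1 < e2 and s2 < e1.
v0 (1-3) vs v1..v3: overlaps none -> 0
v1 (12-18) vs v2..v3: overlaps v2, v3 -> 2
v2 (10-18) vs v3: overlaps v3 -> 1
Total overlapping pairs = 0 + 2 + 1 = 3

3


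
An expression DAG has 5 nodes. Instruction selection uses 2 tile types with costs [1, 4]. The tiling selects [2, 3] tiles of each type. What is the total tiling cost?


Total cost = sum(count_i * cost_i)
= 2*1 + 3*4
= 14

14


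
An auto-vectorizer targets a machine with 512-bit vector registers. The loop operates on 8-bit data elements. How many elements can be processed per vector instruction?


Width = SIMD bits / data type bits
= 512 / 8 = 64

64


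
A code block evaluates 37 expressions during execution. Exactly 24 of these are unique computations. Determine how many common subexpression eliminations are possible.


CSE count = total expressions - unique expressions
= 37 - 24 = 13

13


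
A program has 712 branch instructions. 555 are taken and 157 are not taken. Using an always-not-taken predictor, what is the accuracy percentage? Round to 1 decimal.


Predictor: always-not-taken
Correct predictions = 157
Accuracy = 157 / 712 * 100 = 22.1%

22.1


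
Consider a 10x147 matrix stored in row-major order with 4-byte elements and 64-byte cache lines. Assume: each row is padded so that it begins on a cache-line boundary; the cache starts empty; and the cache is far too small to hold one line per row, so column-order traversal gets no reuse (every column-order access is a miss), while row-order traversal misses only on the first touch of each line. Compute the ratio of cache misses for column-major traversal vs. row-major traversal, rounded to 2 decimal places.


Each row occupies 147 * 4 = 588 bytes and starts on a line boundary, so it spans ceil(588 / 64) = 10 cache lines.
Row-major traversal misses (one per line touched): 10 * ceil(147 * 4 / 64) = 100
Column-major traversal misses (no reuse, every access misses): 10 * 147 = 1470
Ratio = 1470 / 100 = 14.7

14.7


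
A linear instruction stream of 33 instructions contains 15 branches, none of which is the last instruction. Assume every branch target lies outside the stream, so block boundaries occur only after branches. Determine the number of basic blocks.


With no in-sequence branch targets, the leaders are the first instruction plus the instruction after each branch.
Number of basic blocks = branches + 1
= 15 + 1 = 16

16


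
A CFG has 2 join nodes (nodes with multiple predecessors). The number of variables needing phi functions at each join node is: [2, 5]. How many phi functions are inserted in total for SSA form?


Total phi functions = sum of phi functions at each join node
= 2 + 5 = 7

7


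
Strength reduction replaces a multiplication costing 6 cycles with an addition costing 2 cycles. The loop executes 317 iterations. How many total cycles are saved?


Per-iteration saving = 6 - 2 = 4
Total saved = 317 * 4 = 1268

1268


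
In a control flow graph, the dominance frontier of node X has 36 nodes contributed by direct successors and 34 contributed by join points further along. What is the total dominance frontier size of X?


DF(X) = direct successor contributions + join point contributions
= 36 + 34 = 70

70


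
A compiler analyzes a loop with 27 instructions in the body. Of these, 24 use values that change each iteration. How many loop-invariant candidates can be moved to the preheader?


Invariant candidates = total - loop-dependent
= 27 - 24 = 3

3


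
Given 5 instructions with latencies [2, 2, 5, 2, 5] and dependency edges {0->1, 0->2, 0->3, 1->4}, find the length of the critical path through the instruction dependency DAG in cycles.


Compute longest path through dependency graph: dist(Ik) = max over predecessors of dist + latency(Ik).
dist(I0) = latency 2 = 2
dist(I1) = dist(I0) + 2 = 2 + 2 = 4
dist(I2) = dist(I0) + 5 = 2 + 5 = 7
dist(I3) = dist(I0) + 2 = 2 + 2 = 4
dist(I4) = dist(I1) + 5 = 4 + 5 = 9
Critical path = max dist = 9

9


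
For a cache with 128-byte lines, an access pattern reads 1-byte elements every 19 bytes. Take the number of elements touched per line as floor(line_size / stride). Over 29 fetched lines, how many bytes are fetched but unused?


Elements per line = floor(128 / 19) = 6
Bytes used per line = 6 * 1 = 6
Wasted per line = 128 - 6 = 122
Total wasted = 122 * 29 = 3538

3538


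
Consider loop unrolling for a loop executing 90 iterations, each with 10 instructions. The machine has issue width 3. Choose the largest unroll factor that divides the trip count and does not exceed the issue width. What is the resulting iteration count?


Largest divisor of 90 <= 3 is 3
New iterations = 90 / 3 = 30

30


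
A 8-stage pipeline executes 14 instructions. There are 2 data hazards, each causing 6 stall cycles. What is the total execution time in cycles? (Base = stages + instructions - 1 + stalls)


Base cycles = 8 + 14 - 1 = 21
Total stalls = 2 * 6 = 12
Total = 21 + 12 = 33

33


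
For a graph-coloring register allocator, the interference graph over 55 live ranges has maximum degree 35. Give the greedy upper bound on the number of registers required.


Greedy coloring never needs more than (max_degree + 1) colors: when coloring a vertex, at most max_degree neighbors are already colored.
Upper bound = 35 + 1 = 36

36


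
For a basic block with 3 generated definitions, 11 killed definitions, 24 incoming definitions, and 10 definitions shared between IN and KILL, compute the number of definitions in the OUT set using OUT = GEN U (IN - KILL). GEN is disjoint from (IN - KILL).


IN - KILL: 24 - 10 = 14 surviving definitions
OUT = GEN + surviving = 3 + 14 = 17

17


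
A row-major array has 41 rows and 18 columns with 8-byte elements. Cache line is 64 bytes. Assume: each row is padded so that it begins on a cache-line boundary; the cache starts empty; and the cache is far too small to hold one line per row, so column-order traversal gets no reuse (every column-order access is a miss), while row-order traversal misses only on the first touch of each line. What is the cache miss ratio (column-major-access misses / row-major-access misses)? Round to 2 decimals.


Each row occupies 18 * 8 = 144 bytes and starts on a line boundary, so it spans ceil(144 / 64) = 3 cache lines.
Row-major traversal misses (one per line touched): 41 * ceil(18 * 8 / 64) = 123
Column-major traversal misses (no reuse, every access misses): 41 * 18 = 738
Ratio = 738 / 123 = 6.0

6.0


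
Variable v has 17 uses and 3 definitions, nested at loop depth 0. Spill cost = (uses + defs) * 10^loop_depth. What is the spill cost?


uses + defs = 17 + 3 = 20
10^0 = 1
Spill cost = 20 * 1 = 20

20


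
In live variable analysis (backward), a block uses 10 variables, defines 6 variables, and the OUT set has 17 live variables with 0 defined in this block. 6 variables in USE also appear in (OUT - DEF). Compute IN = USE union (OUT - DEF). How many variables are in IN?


OUT - DEF: 17 - 0 = 17
|IN| = |USE| + |OUT - DEF| - |USE ∩ (OUT - DEF)| = 10 + 17 - 6 = 21

21


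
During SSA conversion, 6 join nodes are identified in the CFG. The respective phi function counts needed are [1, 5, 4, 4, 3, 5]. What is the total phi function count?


Total phi functions = sum of phi functions at each join node
= 1 + 5 + 4 + 4 + 3 + 5 = 22

22


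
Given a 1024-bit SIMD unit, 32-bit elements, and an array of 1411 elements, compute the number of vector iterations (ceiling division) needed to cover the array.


Width = 1024 / 32 = 32 elements per vector op
Iterations = ceil(1411 / 32) = 45

45


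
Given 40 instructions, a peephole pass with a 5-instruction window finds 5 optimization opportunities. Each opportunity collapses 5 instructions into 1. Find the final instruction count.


Each match removes 4 instructions.
Total removed = 5 * 4 = 20
Remaining = 40 - 20 = 20

20


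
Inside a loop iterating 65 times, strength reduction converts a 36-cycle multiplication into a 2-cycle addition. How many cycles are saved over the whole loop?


Per-iteration saving = 36 - 2 = 34
Total saved = 65 * 34 = 2210

2210


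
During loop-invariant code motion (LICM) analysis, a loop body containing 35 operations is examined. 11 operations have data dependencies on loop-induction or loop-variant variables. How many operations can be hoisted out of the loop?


Invariant candidates = total - loop-dependent
= 35 - 11 = 24

24


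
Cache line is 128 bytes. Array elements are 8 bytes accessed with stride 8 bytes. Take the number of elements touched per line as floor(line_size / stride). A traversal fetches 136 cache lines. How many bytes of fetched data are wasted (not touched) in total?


Elements per line = floor(128 / 8) = 16
Bytes used per line = 16 * 8 = 128
Wasted per line = 128 - 128 = 0
Total wasted = 0 * 136 = 0

0


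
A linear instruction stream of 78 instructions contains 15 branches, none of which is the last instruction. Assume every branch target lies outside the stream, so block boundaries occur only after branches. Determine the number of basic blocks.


With no in-sequence branch targets, the leaders are the first instruction plus the instruction after each branch.
Number of basic blocks = branches + 1
= 15 + 1 = 16

16


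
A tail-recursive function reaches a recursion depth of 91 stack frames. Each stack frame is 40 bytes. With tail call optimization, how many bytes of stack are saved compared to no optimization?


Without TCO: 91 * 40 = 3640 bytes
With TCO: reuse 1 frame = 40 bytes
Savings = 3640 - 40 = 3600

3600


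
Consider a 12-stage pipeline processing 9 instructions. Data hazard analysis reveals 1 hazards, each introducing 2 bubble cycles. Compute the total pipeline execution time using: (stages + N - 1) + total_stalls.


Base cycles = 12 + 9 - 1 = 20
Total stalls = 1 * 2 = 2
Total = 20 + 2 = 22

22


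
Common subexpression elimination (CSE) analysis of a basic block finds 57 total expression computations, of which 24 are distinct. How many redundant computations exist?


CSE count = total expressions - unique expressions
= 57 - 24 = 33

33


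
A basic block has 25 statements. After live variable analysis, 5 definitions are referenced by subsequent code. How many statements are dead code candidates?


Dead code = total statements - live definitions
= 25 - 5 = 20

20


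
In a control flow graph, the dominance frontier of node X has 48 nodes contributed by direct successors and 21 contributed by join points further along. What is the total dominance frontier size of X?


DF(X) = direct successor contributions + join point contributions
= 48 + 21 = 69

69


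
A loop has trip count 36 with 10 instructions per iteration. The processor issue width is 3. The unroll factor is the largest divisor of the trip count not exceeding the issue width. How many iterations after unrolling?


Largest divisor of 36 <= 3 is 3
New iterations = 36 / 3 = 12

12


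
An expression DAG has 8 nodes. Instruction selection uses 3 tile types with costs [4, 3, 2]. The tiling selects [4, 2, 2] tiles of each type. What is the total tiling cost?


Total cost = sum(count_i * cost_i)
= 4*4 + 2*3 + 2*2
= 26

26


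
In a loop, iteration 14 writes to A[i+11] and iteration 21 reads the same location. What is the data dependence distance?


Distance = read iteration - write iteration
= 21 - 14 = 7

7


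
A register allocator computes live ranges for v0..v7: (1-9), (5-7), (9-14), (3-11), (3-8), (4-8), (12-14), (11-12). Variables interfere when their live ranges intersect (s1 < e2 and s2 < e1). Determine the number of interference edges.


Check all pairs for overlapping intervals.
Two intervals (s1,e1) and (s2,e2) overlap if s1 < e2 and s2 < e1.
v0 (1-9) vs v1..v7: overlaps v1, v3, v4, v5 -> 4
v1 (5-7) vs v2..v7: overlaps v3, v4, v5 -> 3
v2 (9-14) vs v3..v7: overlaps v3, v6, v7 -> 3
v3 (3-11) vs v4..v7: overlaps v4, v5 -> 2
v4 (3-8) vs v5..v7: overlaps v5 -> 1
v5 (4-8) vs v6..v7: overlaps none -> 0
v6 (12-14) vs v7: overlaps none -> 0
Total overlapping pairs = 4 + 3 + 3 + 2 + 1 + 0 + 0 = 13

13


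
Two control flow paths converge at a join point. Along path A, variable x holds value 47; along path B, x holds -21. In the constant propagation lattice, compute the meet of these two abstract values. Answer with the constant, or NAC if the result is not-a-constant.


Meet operation: if both paths give the same constant, result is that constant; if they differ, result is NAC (not-a-constant).
Path A: 47, Path B: -21 -> differ
Result: not-a-constant -> NAC

NAC


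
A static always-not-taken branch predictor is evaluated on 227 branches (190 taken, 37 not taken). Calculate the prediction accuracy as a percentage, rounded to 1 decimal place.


Predictor: always-not-taken
Correct predictions = 37
Accuracy = 37 / 227 * 100 = 16.3%

16.3


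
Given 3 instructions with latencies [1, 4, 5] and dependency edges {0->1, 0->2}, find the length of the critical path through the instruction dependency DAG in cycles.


Compute longest path through dependency graph: dist(Ik) = max over predecessors of dist + latency(Ik).
dist(I0) = latency 1 = 1
dist(I1) = dist(I0) + 4 = 1 + 4 = 5
dist(I2) = dist(I0) + 5 = 1 + 5 = 6
Critical path = max dist = 6

6


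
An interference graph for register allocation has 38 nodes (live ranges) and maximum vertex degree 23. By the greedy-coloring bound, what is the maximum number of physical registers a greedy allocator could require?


Greedy coloring never needs more than (max_degree + 1) colors: when coloring a vertex, at most max_degree neighbors are already colored.
Upper bound = 23 + 1 = 24

24


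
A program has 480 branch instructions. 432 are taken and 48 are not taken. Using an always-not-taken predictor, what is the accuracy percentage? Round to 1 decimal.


Predictor: always-not-taken
Correct predictions = 48
Accuracy = 48 / 480 * 100 = 10.0%

10.0


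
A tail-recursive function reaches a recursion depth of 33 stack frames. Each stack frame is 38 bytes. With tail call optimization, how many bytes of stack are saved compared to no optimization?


Without TCO: 33 * 38 = 1254 bytes
With TCO: reuse 1 frame = 38 bytes
Savings = 1254 - 38 = 1216

1216


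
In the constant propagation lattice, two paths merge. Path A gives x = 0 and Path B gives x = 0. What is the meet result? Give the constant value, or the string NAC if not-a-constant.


Meet operation: if both paths give the same constant, result is that constant; if they differ, result is NAC (not-a-constant).
Path A: 0, Path B: 0 -> equal
Result: constant -> 0

0


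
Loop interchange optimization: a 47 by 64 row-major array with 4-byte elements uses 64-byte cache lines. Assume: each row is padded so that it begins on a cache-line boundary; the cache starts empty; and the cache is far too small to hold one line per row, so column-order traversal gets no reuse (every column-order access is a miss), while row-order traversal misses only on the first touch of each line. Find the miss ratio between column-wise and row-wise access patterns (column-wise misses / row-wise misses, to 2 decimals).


Each row occupies 64 * 4 = 256 bytes and starts on a line boundary, so it spans ceil(256 / 64) = 4 cache lines.
Row-major traversal misses (one per line touched): 47 * ceil(64 * 4 / 64) = 188
Column-major traversal misses (no reuse, every access misses): 47 * 64 = 3008
Ratio = 3008 / 188 = 16.0

16.0


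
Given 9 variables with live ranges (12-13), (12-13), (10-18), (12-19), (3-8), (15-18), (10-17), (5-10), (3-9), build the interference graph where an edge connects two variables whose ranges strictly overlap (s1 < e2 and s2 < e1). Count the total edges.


Check all pairs for overlapping intervals.
Two intervals (s1,e1) and (s2,e2) overlap if s1 < e2 and s2 < e1.
v0 (12-13) vs v1..v8: overlaps v1, v2, v3, v6 -> 4
v1 (12-13) vs v2..v8: overlaps v2, v3, v6 -> 3
v2 (10-18) vs v3..v8: overlaps v3, v5, v6 -> 3
v3 (12-19) vs v4..v8: overlaps v5, v6 -> 2
v4 (3-8) vs v5..v8: overlaps v7, v8 -> 2
v5 (15-18) vs v6..v8: overlaps v6 -> 1
v6 (10-17) vs v7..v8: overlaps none -> 0
v7 (5-10) vs v8: overlaps v8 -> 1
Total overlapping pairs = 4 + 3 + 3 + 2 + 2 + 1 + 0 + 1 = 16

16


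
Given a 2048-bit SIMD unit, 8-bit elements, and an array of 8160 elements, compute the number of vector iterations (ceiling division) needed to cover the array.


Width = 2048 / 8 = 256 elements per vector op
Iterations = ceil(8160 / 256) = 32

32


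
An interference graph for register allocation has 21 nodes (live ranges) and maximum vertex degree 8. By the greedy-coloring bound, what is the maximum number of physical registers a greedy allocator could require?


Greedy coloring never needs more than (max_degree + 1) colors: when coloring a vertex, at most max_degree neighbors are already colored.
Upper bound = 8 + 1 = 9

9


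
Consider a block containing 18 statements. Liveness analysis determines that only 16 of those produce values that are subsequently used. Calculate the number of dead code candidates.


Dead code = total statements - live definitions
= 18 - 16 = 2

2


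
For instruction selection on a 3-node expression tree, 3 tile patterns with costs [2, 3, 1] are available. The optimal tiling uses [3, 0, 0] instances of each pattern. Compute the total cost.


Total cost = sum(count_i * cost_i)
= 3*2 + 0*3 + 0*1
= 6

6


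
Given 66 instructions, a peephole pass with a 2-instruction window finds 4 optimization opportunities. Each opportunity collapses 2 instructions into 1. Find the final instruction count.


Each match removes 1 instructions.
Total removed = 4 * 1 = 4
Remaining = 66 - 4 = 62

62


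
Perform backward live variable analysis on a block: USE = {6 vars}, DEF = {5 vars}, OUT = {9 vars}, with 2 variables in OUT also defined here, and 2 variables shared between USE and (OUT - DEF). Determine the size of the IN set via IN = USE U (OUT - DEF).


OUT - DEF: 9 - 2 = 7
|IN| = |USE| + |OUT - DEF| - |USE ∩ (OUT - DEF)| = 6 + 7 - 2 = 11

11


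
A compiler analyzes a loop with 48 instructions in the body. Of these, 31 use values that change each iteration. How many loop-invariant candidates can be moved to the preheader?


Invariant candidates = total - loop-dependent
= 48 - 31 = 17

17


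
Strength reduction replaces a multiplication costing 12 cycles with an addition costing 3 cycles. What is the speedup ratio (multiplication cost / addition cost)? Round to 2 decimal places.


Ratio = mult_cost / add_cost = 12 / 3 = 4.0

4.0


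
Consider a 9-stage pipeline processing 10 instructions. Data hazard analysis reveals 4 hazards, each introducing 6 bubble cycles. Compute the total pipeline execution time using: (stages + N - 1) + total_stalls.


Base cycles = 9 + 10 - 1 = 18
Total stalls = 4 * 6 = 24
Total = 18 + 24 = 42

42


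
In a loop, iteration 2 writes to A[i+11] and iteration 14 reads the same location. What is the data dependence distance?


Distance = read iteration - write iteration
= 14 - 2 = 12

12


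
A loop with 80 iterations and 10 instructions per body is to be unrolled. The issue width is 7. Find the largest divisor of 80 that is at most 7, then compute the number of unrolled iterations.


Largest divisor of 80 <= 7 is 5
New iterations = 80 / 5 = 16

16


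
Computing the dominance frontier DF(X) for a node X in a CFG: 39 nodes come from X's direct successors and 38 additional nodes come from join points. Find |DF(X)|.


DF(X) = direct successor contributions + join point contributions
= 39 + 38 = 77

77


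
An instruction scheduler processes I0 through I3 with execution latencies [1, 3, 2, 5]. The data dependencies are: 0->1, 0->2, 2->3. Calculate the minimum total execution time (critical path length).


Compute longest path through dependency graph: dist(Ik) = max over predecessors of dist + latency(Ik).
dist(I0) = latency 1 = 1
dist(I1) = dist(I0) + 3 = 1 + 3 = 4
dist(I2) = dist(I0) + 2 = 1 + 2 = 3
dist(I3) = dist(I2) + 5 = 3 + 5 = 8
Critical path = max dist = 8

8


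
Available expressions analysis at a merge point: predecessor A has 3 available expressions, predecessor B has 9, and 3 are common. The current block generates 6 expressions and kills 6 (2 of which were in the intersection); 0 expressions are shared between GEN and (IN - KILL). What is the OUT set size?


IN = intersection of predecessors = 3
IN - KILL = 3 - 2 = 1
|OUT| = |GEN| + |IN - KILL| - |GEN ∩ (IN - KILL)| = 6 + 1 - 0 = 7

7


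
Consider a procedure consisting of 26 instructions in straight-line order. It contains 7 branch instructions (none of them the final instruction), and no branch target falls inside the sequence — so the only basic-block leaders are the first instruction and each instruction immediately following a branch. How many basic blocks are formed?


With no in-sequence branch targets, the leaders are the first instruction plus the instruction after each branch.
Number of basic blocks = branches + 1
= 7 + 1 = 8

8


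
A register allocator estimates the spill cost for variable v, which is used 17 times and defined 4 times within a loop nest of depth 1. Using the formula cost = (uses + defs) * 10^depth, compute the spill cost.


uses + defs = 17 + 4 = 21
10^1 = 10
Spill cost = 21 * 10 = 210

210


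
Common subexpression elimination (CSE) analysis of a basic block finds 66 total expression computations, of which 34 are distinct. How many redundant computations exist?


CSE count = total expressions - unique expressions
= 66 - 34 = 32

32


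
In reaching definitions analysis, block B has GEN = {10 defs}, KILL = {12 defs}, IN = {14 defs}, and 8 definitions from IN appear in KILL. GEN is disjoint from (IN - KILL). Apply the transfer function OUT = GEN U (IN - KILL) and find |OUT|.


IN - KILL: 14 - 8 = 6 surviving definitions
OUT = GEN + surviving = 10 + 6 = 16

16


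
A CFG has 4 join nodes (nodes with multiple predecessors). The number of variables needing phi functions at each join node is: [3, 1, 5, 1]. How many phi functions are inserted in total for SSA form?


Total phi functions = sum of phi functions at each join node
= 3 + 1 + 5 + 1 = 10

10


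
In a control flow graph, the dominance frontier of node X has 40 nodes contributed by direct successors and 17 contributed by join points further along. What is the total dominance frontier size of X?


DF(X) = direct successor contributions + join point contributions
= 40 + 17 = 57

57


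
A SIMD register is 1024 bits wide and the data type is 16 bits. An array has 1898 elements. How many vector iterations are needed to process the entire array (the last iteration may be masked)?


Width = 1024 / 16 = 64 elements per vector op
Iterations = ceil(1898 / 64) = 30

30


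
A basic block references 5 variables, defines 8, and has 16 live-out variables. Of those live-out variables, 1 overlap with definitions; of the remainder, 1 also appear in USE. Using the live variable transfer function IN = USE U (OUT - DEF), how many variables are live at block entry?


OUT - DEF: 16 - 1 = 15
|IN| = |USE| + |OUT - DEF| - |USE ∩ (OUT - DEF)| = 5 + 15 - 1 = 19

19


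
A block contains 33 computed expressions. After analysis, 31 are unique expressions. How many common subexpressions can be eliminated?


CSE count = total expressions - unique expressions
= 33 - 31 = 2

2


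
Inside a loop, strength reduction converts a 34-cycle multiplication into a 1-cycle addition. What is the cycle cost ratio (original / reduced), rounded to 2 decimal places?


Ratio = mult_cost / add_cost = 34 / 1 = 34.0

34.0


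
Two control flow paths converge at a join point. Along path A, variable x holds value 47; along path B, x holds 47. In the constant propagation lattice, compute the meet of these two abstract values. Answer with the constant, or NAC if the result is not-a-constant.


Meet operation: if both paths give the same constant, result is that constant; if they differ, result is NAC (not-a-constant).
Path A: 47, Path B: 47 -> equal
Result: constant -> 47

47


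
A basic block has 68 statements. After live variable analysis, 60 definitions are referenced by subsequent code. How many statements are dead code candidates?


Dead code = total statements - live definitions
= 68 - 60 = 8

8


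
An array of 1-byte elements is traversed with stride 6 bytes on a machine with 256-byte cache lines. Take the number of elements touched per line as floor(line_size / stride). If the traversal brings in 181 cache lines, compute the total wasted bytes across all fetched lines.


Elements per line = floor(256 / 6) = 42
Bytes used per line = 42 * 1 = 42
Wasted per line = 256 - 42 = 214
Total wasted = 214 * 181 = 38734

38734


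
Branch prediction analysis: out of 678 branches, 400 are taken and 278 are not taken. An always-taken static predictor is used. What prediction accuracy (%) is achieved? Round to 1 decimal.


Predictor: always-taken
Correct predictions = 400
Accuracy = 400 / 678 * 100 = 59.0%

59.0


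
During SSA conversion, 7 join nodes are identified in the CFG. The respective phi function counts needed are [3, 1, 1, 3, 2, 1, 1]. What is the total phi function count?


Total phi functions = sum of phi functions at each join node
= 3 + 1 + 1 + 3 + 2 + 1 + 1 = 12

12


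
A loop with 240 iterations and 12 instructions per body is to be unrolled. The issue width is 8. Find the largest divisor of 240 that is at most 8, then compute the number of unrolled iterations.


Largest divisor of 240 <= 8 is 8
New iterations = 240 / 8 = 30

30


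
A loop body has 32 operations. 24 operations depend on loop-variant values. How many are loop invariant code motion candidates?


Invariant candidates = total - loop-dependent
= 32 - 24 = 8

8


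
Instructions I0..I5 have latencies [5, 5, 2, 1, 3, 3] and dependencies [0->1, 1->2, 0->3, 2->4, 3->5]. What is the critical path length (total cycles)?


Compute longest path through dependency graph: dist(Ik) = max over predecessors of dist + latency(Ik).
dist(I0) = latency 5 = 5
dist(I1) = dist(I0) + 5 = 5 + 5 = 10
dist(I2) = dist(I1) + 2 = 10 + 2 = 12
dist(I3) = dist(I0) + 1 = 5 + 1 = 6
dist(I4) = dist(I2) + 3 = 12 + 3 = 15
dist(I5) = dist(I3) + 3 = 6 + 3 = 9
Critical path = max dist = 15

15


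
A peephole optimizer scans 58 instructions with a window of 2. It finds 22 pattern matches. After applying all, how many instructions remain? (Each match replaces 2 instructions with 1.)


Each match removes 1 instructions.
Total removed = 22 * 1 = 22
Remaining = 58 - 22 = 36

36


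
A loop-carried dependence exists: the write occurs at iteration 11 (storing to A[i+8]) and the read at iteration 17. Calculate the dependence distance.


Distance = read iteration - write iteration
= 17 - 11 = 6

6


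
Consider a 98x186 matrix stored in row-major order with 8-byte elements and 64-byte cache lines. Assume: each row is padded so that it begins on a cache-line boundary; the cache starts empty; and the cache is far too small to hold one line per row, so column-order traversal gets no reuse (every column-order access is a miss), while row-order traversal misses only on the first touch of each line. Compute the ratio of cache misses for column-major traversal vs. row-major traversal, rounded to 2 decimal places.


Each row occupies 186 * 8 = 1488 bytes and starts on a line boundary, so it spans ceil(1488 / 64) = 24 cache lines.
Row-major traversal misses (one per line touched): 98 * ceil(186 * 8 / 64) = 2352
Column-major traversal misses (no reuse, every access misses): 98 * 186 = 18228
Ratio = 18228 / 2352 = 7.75

7.75


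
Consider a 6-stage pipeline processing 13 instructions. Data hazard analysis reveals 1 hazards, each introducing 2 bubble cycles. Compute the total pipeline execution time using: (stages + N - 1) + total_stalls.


Base cycles = 6 + 13 - 1 = 18
Total stalls = 1 * 2 = 2
Total = 18 + 2 = 20

20


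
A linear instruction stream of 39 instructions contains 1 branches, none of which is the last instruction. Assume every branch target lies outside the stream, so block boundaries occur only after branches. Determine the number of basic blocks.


With no in-sequence branch targets, the leaders are the first instruction plus the instruction after each branch.
Number of basic blocks = branches + 1
= 1 + 1 = 2

2


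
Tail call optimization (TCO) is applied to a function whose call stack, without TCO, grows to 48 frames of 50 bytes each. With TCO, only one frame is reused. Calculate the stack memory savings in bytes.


Without TCO: 48 * 50 = 2400 bytes
With TCO: reuse 1 frame = 50 bytes
Savings = 2400 - 50 = 2350

2350


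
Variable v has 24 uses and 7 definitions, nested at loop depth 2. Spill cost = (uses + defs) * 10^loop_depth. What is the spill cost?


uses + defs = 24 + 7 = 31
10^2 = 100
Spill cost = 31 * 100 = 3100

3100


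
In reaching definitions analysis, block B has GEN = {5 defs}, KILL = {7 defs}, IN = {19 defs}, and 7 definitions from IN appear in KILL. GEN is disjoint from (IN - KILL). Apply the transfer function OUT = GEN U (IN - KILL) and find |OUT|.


IN - KILL: 19 - 7 = 12 surviving definitions
OUT = GEN + surviving = 5 + 12 = 17

17


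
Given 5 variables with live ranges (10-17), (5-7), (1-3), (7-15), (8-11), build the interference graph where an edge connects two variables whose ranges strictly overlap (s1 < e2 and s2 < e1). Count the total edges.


Check all pairs for overlapping intervals.
Two intervals (s1,e1) and (s2,e2) overlap if s1 < e2 and s2 < e1.
v0 (10-17) vs v1..v4: overlaps v3, v4 -> 2
v1 (5-7) vs v2..v4: overlaps none -> 0
v2 (1-3) vs v3..v4: overlaps none -> 0
v3 (7-15) vs v4: overlaps v4 -> 1
Total overlapping pairs = 2 + 0 + 0 + 1 = 3

3


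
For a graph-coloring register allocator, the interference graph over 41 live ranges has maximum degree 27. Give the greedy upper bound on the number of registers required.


Greedy coloring never needs more than (max_degree + 1) colors: when coloring a vertex, at most max_degree neighbors are already colored.
Upper bound = 27 + 1 = 28

28


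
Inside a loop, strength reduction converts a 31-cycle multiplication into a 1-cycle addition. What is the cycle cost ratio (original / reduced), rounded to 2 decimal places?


Ratio = mult_cost / add_cost = 31 / 1 = 31.0

31.0


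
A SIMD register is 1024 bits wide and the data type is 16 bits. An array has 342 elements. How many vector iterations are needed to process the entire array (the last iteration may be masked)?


Width = 1024 / 16 = 64 elements per vector op
Iterations = ceil(342 / 64) = 6

6


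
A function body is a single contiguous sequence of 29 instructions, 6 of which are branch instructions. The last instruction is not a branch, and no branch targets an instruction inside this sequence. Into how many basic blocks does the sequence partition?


With no in-sequence branch targets, the leaders are the first instruction plus the instruction after each branch.
Number of basic blocks = branches + 1
= 6 + 1 = 7

7


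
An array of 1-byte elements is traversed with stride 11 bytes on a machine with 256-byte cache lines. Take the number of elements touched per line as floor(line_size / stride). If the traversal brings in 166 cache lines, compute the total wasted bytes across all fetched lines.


Elements per line = floor(256 / 11) = 23
Bytes used per line = 23 * 1 = 23
Wasted per line = 256 - 23 = 233
Total wasted = 233 * 166 = 38678

38678


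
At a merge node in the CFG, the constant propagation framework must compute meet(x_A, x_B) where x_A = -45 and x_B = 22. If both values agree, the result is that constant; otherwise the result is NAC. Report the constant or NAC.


Meet operation: if both paths give the same constant, result is that constant; if they differ, result is NAC (not-a-constant).
Path A: -45, Path B: 22 -> differ
Result: not-a-constant -> NAC

NAC


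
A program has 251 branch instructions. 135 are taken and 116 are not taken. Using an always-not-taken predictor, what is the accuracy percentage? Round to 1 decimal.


Predictor: always-not-taken
Correct predictions = 116
Accuracy = 116 / 251 * 100 = 46.2%

46.2


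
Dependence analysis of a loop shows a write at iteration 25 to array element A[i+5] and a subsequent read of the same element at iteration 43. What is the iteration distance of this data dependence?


Distance = read iteration - write iteration
= 43 - 25 = 18

18


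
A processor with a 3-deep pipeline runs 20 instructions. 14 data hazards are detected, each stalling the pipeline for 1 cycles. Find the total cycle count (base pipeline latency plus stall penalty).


Base cycles = 3 + 20 - 1 = 22
Total stalls = 14 * 1 = 14
Total = 22 + 14 = 36

36


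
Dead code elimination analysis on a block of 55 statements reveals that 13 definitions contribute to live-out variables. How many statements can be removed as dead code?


Dead code = total statements - live definitions
= 55 - 13 = 42

42


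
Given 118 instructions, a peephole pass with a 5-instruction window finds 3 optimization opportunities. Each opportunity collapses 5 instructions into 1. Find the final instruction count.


Each match removes 4 instructions.
Total removed = 3 * 4 = 12
Remaining = 118 - 12 = 106

106


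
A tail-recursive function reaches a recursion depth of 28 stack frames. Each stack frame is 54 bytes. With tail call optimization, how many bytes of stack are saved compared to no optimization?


Without TCO: 28 * 54 = 1512 bytes
With TCO: reuse 1 frame = 54 bytes
Savings = 1512 - 54 = 1458

1458


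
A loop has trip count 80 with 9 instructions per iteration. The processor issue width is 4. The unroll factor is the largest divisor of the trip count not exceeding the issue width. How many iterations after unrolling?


Largest divisor of 80 <= 4 is 4
New iterations = 80 / 4 = 20

20


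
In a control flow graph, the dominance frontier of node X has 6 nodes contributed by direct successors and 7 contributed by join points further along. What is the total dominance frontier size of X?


DF(X) = direct successor contributions + join point contributions
= 6 + 7 = 13

13


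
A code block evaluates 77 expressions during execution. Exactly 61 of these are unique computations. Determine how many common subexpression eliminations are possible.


CSE count = total expressions - unique expressions
= 77 - 61 = 16

16


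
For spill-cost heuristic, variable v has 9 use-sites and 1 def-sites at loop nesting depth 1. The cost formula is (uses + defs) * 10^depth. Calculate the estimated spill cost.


uses + defs = 9 + 1 = 10
10^1 = 10
Spill cost = 10 * 10 = 100

100


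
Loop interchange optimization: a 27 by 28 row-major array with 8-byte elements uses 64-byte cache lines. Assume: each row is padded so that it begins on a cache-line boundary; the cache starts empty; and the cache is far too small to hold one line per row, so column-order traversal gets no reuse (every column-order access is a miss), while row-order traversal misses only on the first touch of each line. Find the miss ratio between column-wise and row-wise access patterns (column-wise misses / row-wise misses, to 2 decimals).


Each row occupies 28 * 8 = 224 bytes and starts on a line boundary, so it spans ceil(224 / 64) = 4 cache lines.
Row-major traversal misses (one per line touched): 27 * ceil(28 * 8 / 64) = 108
Column-major traversal misses (no reuse, every access misses): 27 * 28 = 756
Ratio = 756 / 108 = 7.0

7.0


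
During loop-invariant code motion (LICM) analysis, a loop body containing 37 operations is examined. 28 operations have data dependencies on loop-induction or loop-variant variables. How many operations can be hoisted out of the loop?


Invariant candidates = total - loop-dependent
= 37 - 28 = 9

9


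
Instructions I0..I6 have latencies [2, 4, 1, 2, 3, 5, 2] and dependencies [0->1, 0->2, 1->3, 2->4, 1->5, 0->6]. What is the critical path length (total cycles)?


Compute longest path through dependency graph: dist(Ik) = max over predecessors of dist + latency(Ik).
dist(I0) = latency 2 = 2
dist(I1) = dist(I0) + 4 = 2 + 4 = 6
dist(I2) = dist(I0) + 1 = 2 + 1 = 3
dist(I3) = dist(I1) + 2 = 6 + 2 = 8
dist(I4) = dist(I2) + 3 = 3 + 3 = 6
dist(I5) = dist(I1) + 5 = 6 + 5 = 11
dist(I6) = dist(I0) + 2 = 2 + 2 = 4
Critical path = max dist = 11

11


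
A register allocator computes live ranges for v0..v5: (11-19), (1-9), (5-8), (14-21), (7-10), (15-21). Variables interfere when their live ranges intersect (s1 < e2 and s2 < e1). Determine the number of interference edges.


Check all pairs for overlapping intervals.
Two intervals (s1,e1) and (s2,e2) overlap if s1 < e2 and s2 < e1.
v0 (11-19) vs v1..v5: overlaps v3, v5 -> 2
v1 (1-9) vs v2..v5: overlaps v2, v4 -> 2
v2 (5-8) vs v3..v5: overlaps v4 -> 1
v3 (14-21) vs v4..v5: overlaps v5 -> 1
v4 (7-10) vs v5: overlaps none -> 0
Total overlapping pairs = 2 + 2 + 1 + 1 + 0 = 6

6


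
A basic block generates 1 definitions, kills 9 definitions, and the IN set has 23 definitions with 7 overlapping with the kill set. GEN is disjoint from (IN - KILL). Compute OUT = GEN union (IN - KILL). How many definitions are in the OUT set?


IN - KILL: 23 - 7 = 16 surviving definitions
OUT = GEN + surviving = 1 + 16 = 17

17


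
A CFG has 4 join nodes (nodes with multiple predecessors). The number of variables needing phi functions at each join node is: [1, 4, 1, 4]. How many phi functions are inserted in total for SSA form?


Total phi functions = sum of phi functions at each join node
= 1 + 4 + 1 + 4 = 10

10


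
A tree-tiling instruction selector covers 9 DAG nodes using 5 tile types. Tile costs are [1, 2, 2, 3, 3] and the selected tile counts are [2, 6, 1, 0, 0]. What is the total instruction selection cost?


Total cost = sum(count_i * cost_i)
= 2*1 + 6*2 + 1*2 + 0*3 + 0*3
= 16

16


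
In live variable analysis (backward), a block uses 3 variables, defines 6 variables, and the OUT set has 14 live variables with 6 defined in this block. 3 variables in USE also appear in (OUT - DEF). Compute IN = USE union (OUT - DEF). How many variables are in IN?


OUT - DEF: 14 - 6 = 8
|IN| = |USE| + |OUT - DEF| - |USE ∩ (OUT - DEF)| = 3 + 8 - 3 = 8

8
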